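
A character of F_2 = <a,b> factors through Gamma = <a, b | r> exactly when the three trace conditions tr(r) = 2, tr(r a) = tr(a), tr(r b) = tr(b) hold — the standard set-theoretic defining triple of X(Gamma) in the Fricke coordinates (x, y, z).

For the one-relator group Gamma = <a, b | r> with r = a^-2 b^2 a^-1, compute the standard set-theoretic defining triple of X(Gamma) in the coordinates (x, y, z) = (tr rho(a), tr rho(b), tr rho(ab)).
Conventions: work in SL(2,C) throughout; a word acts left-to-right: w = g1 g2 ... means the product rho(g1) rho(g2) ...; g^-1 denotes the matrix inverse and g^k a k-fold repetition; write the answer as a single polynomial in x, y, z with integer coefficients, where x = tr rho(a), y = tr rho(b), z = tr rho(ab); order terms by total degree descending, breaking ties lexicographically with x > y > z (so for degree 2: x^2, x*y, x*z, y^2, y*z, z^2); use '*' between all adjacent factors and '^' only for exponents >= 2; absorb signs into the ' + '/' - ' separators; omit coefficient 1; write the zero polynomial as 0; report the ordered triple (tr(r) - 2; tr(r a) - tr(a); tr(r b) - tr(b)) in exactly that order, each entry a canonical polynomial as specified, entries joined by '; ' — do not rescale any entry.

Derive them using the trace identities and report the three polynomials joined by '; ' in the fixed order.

x^3*y^2 - x^2*y*z - x^3 - 2*x*y^2 + y*z + 3*x - 2; x^2*y^2 - x*y*z - x^2 - y^2 - x + 2; x^3*y^3 - 2*x^2*y^2*z - x^3*y - x*y^3 + x*y*z^2 + x^2*z + y^2*z + x*y - y - z

trace(b^2) = trace(b) trace(b) - trace(1)   [square of b] = y^2 - 2
trace(b^2 a) = trace(b) trace(a b) - trace(a)   [square of b] = y*z - x
trace(a^-1 b^2) = trace(b^2) trace(a) - trace(b^2 a)   [inverse elimination on a] = x*y^2 - y*z - x
trace(a^-1 b^2 a^-1) = trace(a^-1 b^2) trace(a) - trace(a^-1 b^2 a)   [inverse elimination on a] = x^2*y^2 - x*y*z - x^2 - y^2 + 2
trace(a^-2 b^2 a^-1) = trace(a^-1 b^2 a^-1) trace(a) - trace(a^-1 b^2)   [inverse elimination on a] = x^3*y^2 - x^2*y*z - x^3 - 2*x*y^2 + y*z + 3*x
trace(b^3) = trace(b) trace(b^2) - trace(b) = y^3 - 3*y
trace(b^3 a) = trace(b) trace(a b^2) - trace(a b) = y^2*z - x*y - z
trace(b^2 a^-1 b) = trace(b^3) trace(a) - trace(b^3 a) = x*y^3 - y^2*z - 2*x*y + z
trace(a b a b) = trace(b a) trace(b a) - trace(1) = z^2 - 2
trace(a b a) = trace(a) trace(b a) - trace(b) = x*z - y
trace(b a b^2 a) = trace(b) trace(a b a b) - trace(a b a) = y*z^2 - x*z - y
trace(b^2 a^-1 b a) = trace(b a b^2) trace(a) - trace(b a b^2 a) = x*y^2*z - x^2*y - y*z^2 + y
trace(a^-1 b^2 a^-1 b) = trace(b^2 a^-1 b) trace(a) - trace(b^2 a^-1 b a) = x^2*y^3 - 2*x*y^2*z - x^2*y + y*z^2 + x*z - y
trace(a^-2 b^2 a^-1 b) = trace(a^-1 b^2 a^-1 b) trace(a) - trace(a^-1 b^2 a^-1 b a) = x^3*y^3 - 2*x^2*y^2*z - x^3*y - x*y^3 + x*y*z^2 + x^2*z + y^2*z + x*y - z
assemble the triple (trace(r) - 2; trace(r a) - x; trace(r b) - y)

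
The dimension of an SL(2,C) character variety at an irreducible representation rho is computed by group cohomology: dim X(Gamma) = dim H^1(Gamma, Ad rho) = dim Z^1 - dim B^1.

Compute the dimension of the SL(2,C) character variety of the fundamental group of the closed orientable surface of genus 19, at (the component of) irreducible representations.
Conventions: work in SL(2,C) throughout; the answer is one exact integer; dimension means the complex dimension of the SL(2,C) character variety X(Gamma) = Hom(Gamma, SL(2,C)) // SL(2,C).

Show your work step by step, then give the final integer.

The genus-19 surface group: 2g = 38 generators, one relator prod [a_i, b_i].
Before the relator condition, cocycle space has dim 3*38 = 114.
At an irreducible rho, H^2 = coker(d_2) vanishes (Poincare duality: H^2 is dual to H^0 = invariants = 0), so d_2 is surjective onto sl_2 and dim Z^1 = 114 - 3 = 111.
As always at irreducible rho, dim B^1 = 3.
dim H^1 = 111 - 3 = 108 = dim X.

108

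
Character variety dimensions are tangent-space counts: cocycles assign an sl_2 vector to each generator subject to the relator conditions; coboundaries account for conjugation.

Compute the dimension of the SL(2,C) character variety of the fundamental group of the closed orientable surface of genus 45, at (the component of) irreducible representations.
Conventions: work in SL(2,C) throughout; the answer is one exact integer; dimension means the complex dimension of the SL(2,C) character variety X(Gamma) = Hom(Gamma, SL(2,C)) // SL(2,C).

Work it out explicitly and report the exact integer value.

264

Gamma = pi_1(Sigma_45) = < a_1, b_1, ..., a_45, b_45 | prod [a_i, b_i] > has 2g = 90 generators and 1 relator.
Unconstrained cocycle data is one sl_2 vector per generator (270 dimensions), cut by the relator condition d_2(z) = 0.
H^2 = coker(d_2) is dual to H^0 = 0 at irreducible rho (Poincare duality), so d_2 is onto: dim Z^1 = 267.
As always at irreducible rho, dim B^1 = 3.
Hence dim X = 267 - 3 = 264.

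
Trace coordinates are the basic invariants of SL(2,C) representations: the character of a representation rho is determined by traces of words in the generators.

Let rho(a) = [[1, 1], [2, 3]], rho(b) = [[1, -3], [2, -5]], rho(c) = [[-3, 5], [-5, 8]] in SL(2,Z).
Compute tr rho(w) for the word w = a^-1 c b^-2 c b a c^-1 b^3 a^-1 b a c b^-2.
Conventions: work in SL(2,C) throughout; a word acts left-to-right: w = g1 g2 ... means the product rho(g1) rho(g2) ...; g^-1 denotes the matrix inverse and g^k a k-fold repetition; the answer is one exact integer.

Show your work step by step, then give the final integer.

rho(a^-1) = [[3, -1], [-2, 1]]
... * rho(c) = [[-3, 5], [-5, 8]]  ->  [[-4, 7], [1, -2]]
... * rho(b^-1) = [[-5, 3], [-2, 1]]  ->  [[6, -5], [-1, 1]]
... * rho(b^-1) = [[-5, 3], [-2, 1]]  ->  [[-20, 13], [3, -2]]
... * rho(c) = [[-3, 5], [-5, 8]]  ->  [[-5, 4], [1, -1]]
... * rho(b) = [[1, -3], [2, -5]]  ->  [[3, -5], [-1, 2]]
... * rho(a) = [[1, 1], [2, 3]]  ->  [[-7, -12], [3, 5]]
... * rho(c^-1) = [[8, -5], [5, -3]]  ->  [[-116, 71], [49, -30]]
... * rho(b) = [[1, -3], [2, -5]]  ->  [[26, -7], [-11, 3]]
... * rho(b) = [[1, -3], [2, -5]]  ->  [[12, -43], [-5, 18]]
... * rho(b) = [[1, -3], [2, -5]]  ->  [[-74, 179], [31, -75]]
... * rho(a^-1) = [[3, -1], [-2, 1]]  ->  [[-580, 253], [243, -106]]
... * rho(b) = [[1, -3], [2, -5]]  ->  [[-74, 475], [31, -199]]
... * rho(a) = [[1, 1], [2, 3]]  ->  [[876, 1351], [-367, -566]]
... * rho(c) = [[-3, 5], [-5, 8]]  ->  [[-9383, 15188], [3931, -6363]]
... * rho(b^-1) = [[-5, 3], [-2, 1]]  ->  [[16539, -12961], [-6929, 5430]]
... * rho(b^-1) = [[-5, 3], [-2, 1]]  ->  [[-56773, 36656], [23785, -15357]]
tr = -56773 + -15357 = -72130

-72130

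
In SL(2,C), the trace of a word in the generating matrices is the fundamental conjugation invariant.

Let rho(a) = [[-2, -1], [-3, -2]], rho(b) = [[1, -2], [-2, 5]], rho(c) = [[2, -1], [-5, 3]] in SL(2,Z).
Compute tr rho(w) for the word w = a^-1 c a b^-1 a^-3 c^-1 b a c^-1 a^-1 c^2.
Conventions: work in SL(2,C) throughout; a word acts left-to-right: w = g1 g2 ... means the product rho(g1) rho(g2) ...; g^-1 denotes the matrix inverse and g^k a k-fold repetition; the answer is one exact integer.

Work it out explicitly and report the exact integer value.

rho(a^-1) = [[-2, 1], [3, -2]]
... * rho(c) = [[2, -1], [-5, 3]]  ->  [[-9, 5], [16, -9]]
... * rho(a) = [[-2, -1], [-3, -2]]  ->  [[3, -1], [-5, 2]]
... * rho(b^-1) = [[5, 2], [2, 1]]  ->  [[13, 5], [-21, -8]]
... * rho(a^-1) = [[-2, 1], [3, -2]]  ->  [[-11, 3], [18, -5]]
... * rho(a^-1) = [[-2, 1], [3, -2]]  ->  [[31, -17], [-51, 28]]
... * rho(a^-1) = [[-2, 1], [3, -2]]  ->  [[-113, 65], [186, -107]]
... * rho(c^-1) = [[3, 1], [5, 2]]  ->  [[-14, 17], [23, -28]]
... * rho(b) = [[1, -2], [-2, 5]]  ->  [[-48, 113], [79, -186]]
... * rho(a) = [[-2, -1], [-3, -2]]  ->  [[-243, -178], [400, 293]]
... * rho(c^-1) = [[3, 1], [5, 2]]  ->  [[-1619, -599], [2665, 986]]
... * rho(a^-1) = [[-2, 1], [3, -2]]  ->  [[1441, -421], [-2372, 693]]
... * rho(c) = [[2, -1], [-5, 3]]  ->  [[4987, -2704], [-8209, 4451]]
... * rho(c) = [[2, -1], [-5, 3]]  ->  [[23494, -13099], [-38673, 21562]]
tr = 23494 + 21562 = 45056

45056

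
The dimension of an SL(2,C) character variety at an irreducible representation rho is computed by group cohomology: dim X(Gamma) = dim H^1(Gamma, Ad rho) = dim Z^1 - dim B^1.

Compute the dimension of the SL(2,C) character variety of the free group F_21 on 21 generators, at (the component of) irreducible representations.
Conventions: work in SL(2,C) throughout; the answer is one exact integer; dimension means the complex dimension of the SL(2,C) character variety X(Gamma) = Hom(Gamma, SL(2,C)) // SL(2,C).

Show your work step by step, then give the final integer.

60

The free group F_21: 21 generators, no relators.
So Z^1 = (sl_2)^21 in full: dim Z^1 = 63.
Irreducibility makes the coboundary map sl_2 -> Z^1 injective (trivial centralizer), so dim B^1 = 3.
Therefore dim X = 63 - 3 = 60.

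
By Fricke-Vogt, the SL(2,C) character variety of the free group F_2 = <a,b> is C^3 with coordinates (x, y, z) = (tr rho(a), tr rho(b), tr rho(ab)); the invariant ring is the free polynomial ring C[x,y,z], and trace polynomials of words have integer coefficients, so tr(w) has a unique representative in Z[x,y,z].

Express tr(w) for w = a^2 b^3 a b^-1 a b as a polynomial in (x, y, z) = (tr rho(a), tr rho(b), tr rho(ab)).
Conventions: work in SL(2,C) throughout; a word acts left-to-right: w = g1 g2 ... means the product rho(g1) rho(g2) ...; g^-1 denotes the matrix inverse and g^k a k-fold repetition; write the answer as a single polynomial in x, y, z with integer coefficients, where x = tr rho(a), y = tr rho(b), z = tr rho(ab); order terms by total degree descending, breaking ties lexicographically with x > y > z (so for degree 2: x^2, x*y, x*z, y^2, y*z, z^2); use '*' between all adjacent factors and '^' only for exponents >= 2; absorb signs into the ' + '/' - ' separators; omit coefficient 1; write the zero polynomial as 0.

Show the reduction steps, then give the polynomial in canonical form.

trace(b a b a) = trace(b a) trace(b a) - trace(1)   [split at repeated b] = z^2 - 2
trace(b a b) = trace(b) trace(a b) - trace(a) = y*z - x
trace(a^2 b a b) = trace(a) trace(b a b a) - trace(b a b) = x*z^2 - y*z - x
trace(b a^2) = trace(a) trace(b a) - trace(b) = x*z - y
trace(a^2 b a) = trace(a) trace(b a^2) - trace(b a) = x^2*z - x*y - z
trace(b a^2 b a b) = trace(b) trace(a^2 b a b) - trace(a^2 b a) = x*y*z^2 - x^2*z - y^2*z + z
trace(b^3 a^2 b a) = trace(b) trace(b a^2 b a b) - trace(b a^2 b a) = x*y^2*z^2 - x^2*y*z - y^3*z - x*z^2 + 2*y*z + x
trace(b a b^2) = trace(b) trace(b a b) - trace(b a) = y^2*z - x*y - z
trace(b^4 a) = trace(b) trace(b a b^2) - trace(b a b) = y^3*z - x*y^2 - 2*y*z + x
trace(b^2) = trace(b) trace(b) - trace(1) = y^2 - 2
trace(b^3) = trace(b) trace(b^2) - trace(b) = y^3 - 3*y
trace(b^4) = trace(b) trace(b^3) - trace(b^2) = y^4 - 4*y^2 + 2
trace(b^3 a^2 b) = trace(a) trace(b^4 a) - trace(b^4) = x*y^3*z - x^2*y^2 - y^4 - 2*x*y*z + x^2 + 4*y^2 - 2
trace(a b a^2 b^3 a) = trace(a) trace(b^3 a^2 b a) - trace(b^3 a^2 b) = x^2*y^2*z^2 - x^3*y*z - 2*x*y^3*z + x^2*y^2 - x^2*z^2 + y^4 + 4*x*y*z - 4*y^2 + 2
trace(b a b a b a) = trace(b a) trace(b a b a) - trace(b^-1 a^-1)   [split at repeated b] = z^3 - 3*z
trace(b a b a b) = trace(b) trace(a b a b) - trace(a b a) = y*z^2 - x*z - y
trace(a b a b a^2 b) = trace(a) trace(b a b a b a) - trace(b a b a b) = x*z^3 - y*z^2 - 2*x*z + y
trace(a b a b a^2) = trace(a) trace(a b a b a) - trace(a b a b) = x^2*z^2 - x*y*z - x^2 - z^2 + 2
trace(b a b a b a^2 b) = trace(b) trace(a b a b a^2 b) - trace(a b a b a^2) = x*y*z^3 - x^2*z^2 - y^2*z^2 - x*y*z + x^2 + y^2 + z^2 - 2
trace(a b a^2 b^3 a b) = trace(b) trace(b a b a b a^2 b) - trace(b a b a b a^2) = x*y^2*z^3 - x^2*y*z^2 - y^3*z^2 - x*y^2*z - x*z^3 + x^2*y + y^3 + 2*y*z^2 + 2*x*z - 3*y
trace(a^2 b^3 a b^-1 a b) = trace(a b a^2 b^3 a) trace(b) - trace(a b a^2 b^3 a b) = x^2*y^3*z^2 - x^3*y^2*z - 2*x*y^4*z - x*y^2*z^3 + x^2*y^3 + y^5 + y^3*z^2 + 5*x*y^2*z + x*z^3 - x^2*y - 5*y^3 - 2*y*z^2 - 2*x*z + 5*y

x^2*y^3*z^2 - x^3*y^2*z - 2*x*y^4*z - x*y^2*z^3 + x^2*y^3 + y^5 + y^3*z^2 + 5*x*y^2*z + x*z^3 - x^2*y - 5*y^3 - 2*y*z^2 - 2*x*z + 5*y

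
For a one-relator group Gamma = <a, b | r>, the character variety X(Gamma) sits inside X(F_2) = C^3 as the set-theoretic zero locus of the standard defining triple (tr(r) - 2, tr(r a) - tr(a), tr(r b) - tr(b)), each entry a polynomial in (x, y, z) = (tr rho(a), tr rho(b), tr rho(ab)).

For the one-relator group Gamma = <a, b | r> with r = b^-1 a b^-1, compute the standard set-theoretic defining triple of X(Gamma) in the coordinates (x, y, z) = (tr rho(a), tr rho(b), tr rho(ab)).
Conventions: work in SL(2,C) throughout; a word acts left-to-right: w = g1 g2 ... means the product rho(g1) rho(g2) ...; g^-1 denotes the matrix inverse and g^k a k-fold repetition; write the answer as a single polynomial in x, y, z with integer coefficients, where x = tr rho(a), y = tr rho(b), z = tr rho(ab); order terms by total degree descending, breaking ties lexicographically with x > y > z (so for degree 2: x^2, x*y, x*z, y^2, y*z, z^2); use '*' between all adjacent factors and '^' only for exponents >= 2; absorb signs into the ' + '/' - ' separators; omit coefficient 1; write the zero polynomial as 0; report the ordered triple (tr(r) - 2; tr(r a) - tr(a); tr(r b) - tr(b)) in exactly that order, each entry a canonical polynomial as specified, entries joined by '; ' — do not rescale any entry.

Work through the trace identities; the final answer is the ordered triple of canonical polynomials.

tr(a b^-1) = tr(a)*tr(b) - tr(a b)  (eliminate b^-1) = x*y - z
next, tr(b^-1 a b^-1) = tr(a b^-1)*tr(b) - tr(a)  (eliminate b^-1) = x*y^2 - y*z - x
tr(a^2) = tr(a)*tr(a) - tr(1) = x^2 - 2
next, tr(a^2 b) = tr(a)*tr(b a) - tr(b) = x*z - y
next, tr(a b^-1 a) = tr(a^2)*tr(b) - tr(a^2 b) = x^2*y - x*z - y
next, tr(a b a b) = tr(b a)*tr(b a) - tr(1) = z^2 - 2
next, tr(a b^-1 a b) = tr(a b a)*tr(b) - tr(a b a b) = x*y*z - y^2 - z^2 + 2
tr(b^-1 a b^-1 a) = tr(a b^-1 a)*tr(b) - tr(a b^-1 a b) = x^2*y^2 - 2*x*y*z + z^2 - 2
assemble the triple (tr(r) - 2; tr(r a) - x; tr(r b) - y)

x*y^2 - y*z - x - 2; x^2*y^2 - 2*x*y*z + z^2 - x - 2; x*y - y - z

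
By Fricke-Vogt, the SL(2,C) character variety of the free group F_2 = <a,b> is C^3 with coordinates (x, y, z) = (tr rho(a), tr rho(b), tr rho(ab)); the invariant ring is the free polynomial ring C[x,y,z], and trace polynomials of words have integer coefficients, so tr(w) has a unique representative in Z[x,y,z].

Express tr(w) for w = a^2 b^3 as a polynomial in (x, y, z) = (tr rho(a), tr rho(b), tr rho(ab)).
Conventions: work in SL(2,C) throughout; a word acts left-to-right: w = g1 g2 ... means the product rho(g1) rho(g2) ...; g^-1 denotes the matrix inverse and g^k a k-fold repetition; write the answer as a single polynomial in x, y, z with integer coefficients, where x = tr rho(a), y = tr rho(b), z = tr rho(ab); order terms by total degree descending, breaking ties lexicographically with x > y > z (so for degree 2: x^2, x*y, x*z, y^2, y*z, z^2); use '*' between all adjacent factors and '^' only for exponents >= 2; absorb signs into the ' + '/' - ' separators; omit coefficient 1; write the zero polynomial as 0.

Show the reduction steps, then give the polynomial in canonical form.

tr(b a b) = tr(b) tr(a b) - tr(a) = y*z - x
tr(b^3 a) = tr(b) tr(b a b) - tr(b a) = y^2*z - x*y - z
tr(b^2) = tr(b) tr(b) - tr(1) = y^2 - 2
reduce: tr(b^3) = tr(b) tr(b^2) - tr(b) = y^3 - 3*y
tr(a^2 b^3) = tr(a) tr(b^3 a) - tr(b^3) = x*y^2*z - x^2*y - y^3 - x*z + 3*y

x*y^2*z - x^2*y - y^3 - x*z + 3*y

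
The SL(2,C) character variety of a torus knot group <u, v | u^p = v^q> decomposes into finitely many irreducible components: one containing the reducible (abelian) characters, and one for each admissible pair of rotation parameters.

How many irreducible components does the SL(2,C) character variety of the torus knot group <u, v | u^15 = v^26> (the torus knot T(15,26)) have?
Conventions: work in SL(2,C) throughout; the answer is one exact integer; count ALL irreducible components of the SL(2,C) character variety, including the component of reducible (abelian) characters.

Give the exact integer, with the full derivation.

176

Gamma = < u, v | u^15 = v^26 > (torus knot T(15,26)); the central element u^15 = v^26 acts as +I or -I in any irreducible SL(2,C) representation.
On an irreducible component, tr(u) is locked at 2*cos(pi*alpha/15) for some alpha in 1..14, and tr(v) at 2*cos(pi*beta/26) for some beta in 1..25.
The two central values (-1)^alpha I and (-1)^beta I must be the same matrix, so alpha and beta share a parity.
count pairs: odd alpha (7 choices) x odd beta (13), plus even alpha (7) x even beta (12): 7*13 + 7*12 = 175.
That is 175 components of irreducible characters, and with the reducible (abelian) component the total is 176.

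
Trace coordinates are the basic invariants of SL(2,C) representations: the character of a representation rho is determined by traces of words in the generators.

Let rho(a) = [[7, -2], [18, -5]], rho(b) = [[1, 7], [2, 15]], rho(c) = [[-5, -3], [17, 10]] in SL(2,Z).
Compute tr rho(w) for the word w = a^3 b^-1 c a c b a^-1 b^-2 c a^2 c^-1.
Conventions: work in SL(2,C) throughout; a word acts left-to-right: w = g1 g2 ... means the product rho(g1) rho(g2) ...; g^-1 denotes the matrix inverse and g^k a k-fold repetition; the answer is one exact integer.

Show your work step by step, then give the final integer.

621628448584683

rho(a) = [[7, -2], [18, -5]]
... * rho(a) = [[7, -2], [18, -5]]  ->  [[13, -4], [36, -11]]
... * rho(a) = [[7, -2], [18, -5]]  ->  [[19, -6], [54, -17]]
... * rho(b^-1) = [[15, -7], [-2, 1]]  ->  [[297, -139], [844, -395]]
... * rho(c) = [[-5, -3], [17, 10]]  ->  [[-3848, -2281], [-10935, -6482]]
... * rho(a) = [[7, -2], [18, -5]]  ->  [[-67994, 19101], [-193221, 54280]]
... * rho(c) = [[-5, -3], [17, 10]]  ->  [[664687, 394992], [1888865, 1122463]]
... * rho(b) = [[1, 7], [2, 15]]  ->  [[1454671, 10577689], [4133791, 30059000]]
... * rho(a^-1) = [[-5, 2], [-18, 7]]  ->  [[-197671757, 76953165], [-561730955, 218680582]]
... * rho(b^-1) = [[15, -7], [-2, 1]]  ->  [[-3118982685, 1460655464], [-8863325489, 4150797267]]
... * rho(b^-1) = [[15, -7], [-2, 1]]  ->  [[-49706051203, 23293534259], [-141251476869, 66194075690]]
... * rho(c) = [[-5, -3], [17, 10]]  ->  [[644520338418, 382053496199], [1831556671075, 1085695187507]]
... * rho(a) = [[7, -2], [18, -5]]  ->  [[11388605300508, -3199308157831], [32363410072651, -9091589279685]]
... * rho(a) = [[7, -2], [18, -5]]  ->  [[22132690262598, -6780669811861], [62895263474227, -19268873746877]]
... * rho(c^-1) = [[10, 3], [-17, -5]]  ->  [[336598289427617, 100301419847099], [956523488439179, 285030159157066]]
tr = 336598289427617 + 285030159157066 = 621628448584683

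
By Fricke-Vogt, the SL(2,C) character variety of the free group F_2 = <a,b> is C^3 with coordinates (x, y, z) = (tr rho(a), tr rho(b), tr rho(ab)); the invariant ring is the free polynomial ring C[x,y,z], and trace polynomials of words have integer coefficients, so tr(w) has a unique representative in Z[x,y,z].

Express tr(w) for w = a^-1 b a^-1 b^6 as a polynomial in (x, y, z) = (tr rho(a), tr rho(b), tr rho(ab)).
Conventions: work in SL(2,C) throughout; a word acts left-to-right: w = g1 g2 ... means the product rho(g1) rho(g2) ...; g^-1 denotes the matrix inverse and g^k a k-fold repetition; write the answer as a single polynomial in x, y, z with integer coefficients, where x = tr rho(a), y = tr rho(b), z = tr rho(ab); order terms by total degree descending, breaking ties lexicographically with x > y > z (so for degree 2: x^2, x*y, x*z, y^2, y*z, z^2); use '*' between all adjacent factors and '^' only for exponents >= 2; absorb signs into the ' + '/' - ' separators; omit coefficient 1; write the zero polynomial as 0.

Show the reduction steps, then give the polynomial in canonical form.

x^2*y^7 - 2*x*y^6*z - 5*x^2*y^5 + y^5*z^2 + 9*x*y^4*z + 6*x^2*y^3 - y^5 - 4*y^3*z^2 - 9*x*y^2*z - x^2*y + 5*y^3 + 3*y*z^2 + x*z - 5*y

reduce: tr(b^2) = tr(b)*tr(b) - tr(1)   [square of b] = y^2 - 2
so tr(b^3) = tr(b)*tr(b^2) - tr(b)   [square of b] = y^3 - 3*y
tr(b^4) = tr(b)*tr(b^3) - tr(b^2)   [square of b] = y^4 - 4*y^2 + 2
tr(b^5) = tr(b)*tr(b^4) - tr(b^3)   [square of b] = y^5 - 5*y^3 + 5*y
tr(b^6) = tr(b)*tr(b^5) - tr(b^4)   [square of b] = y^6 - 6*y^4 + 9*y^2 - 2
tr(b^7) = tr(b)*tr(b^6) - tr(b^5)   [square of b] = y^7 - 7*y^5 + 14*y^3 - 7*y
tr(a b^2) = tr(b)*tr(a b) - tr(a)   [square of b] = y*z - x
tr(b a b^2) = tr(b)*tr(a b^2) - tr(a b)   [square of b] = y^2*z - x*y - z
so tr(b a b^3) = tr(b)*tr(b a b^2) - tr(b a b)   [square of b] = y^3*z - x*y^2 - 2*y*z + x
so tr(b^2 a b^3) = tr(b)*tr(b a b^3) - tr(b a b^2)   [square of b] = y^4*z - x*y^3 - 3*y^2*z + 2*x*y + z
so tr(a b^6) = tr(b)*tr(b^2 a b^3) - tr(b^2 a b^2)   [square of b] = y^5*z - x*y^4 - 4*y^3*z + 3*x*y^2 + 3*y*z - x
reduce: tr(b^7 a) = tr(b)*tr(a b^6) - tr(a b^5)   [square of b] = y^6*z - x*y^5 - 5*y^4*z + 4*x*y^3 + 6*y^2*z - 3*x*y - z
reduce: tr(b a^-1 b^6) = tr(b^7)*tr(a) - tr(b^7 a)   [inverse elimination on a] = x*y^7 - y^6*z - 6*x*y^5 + 5*y^4*z + 10*x*y^3 - 6*y^2*z - 4*x*y + z
tr(a b a b) = tr(a b)*tr(a b) - tr(1)   [split at a repeated a] = z^2 - 2
reduce: tr(a b a) = tr(a)*tr(b a) - tr(b)   [square of a] = x*z - y
reduce: tr(b a b a b) = tr(b)*tr(a b a b) - tr(a b a)   [square of b] = y*z^2 - x*z - y
tr(b a b a b^2) = tr(b)*tr(b a b a b) - tr(b a b a)   [square of b] = y^2*z^2 - x*y*z - y^2 - z^2 + 2
tr(a b a b^4) = tr(b)*tr(b a b a b^2) - tr(b a b a b)   [square of b] = y^3*z^2 - x*y^2*z - y^3 - 2*y*z^2 + x*z + 3*y
so tr(b^3 a b a b^2) = tr(b)*tr(a b a b^4) - tr(a b a b^3)   [square of b] = y^4*z^2 - x*y^3*z - y^4 - 3*y^2*z^2 + 2*x*y*z + 4*y^2 + z^2 - 2
tr(b^6 a b a) = tr(b)*tr(b^3 a b a b^2) - tr(b^3 a b a b)   [square of b] = y^5*z^2 - x*y^4*z - y^5 - 4*y^3*z^2 + 3*x*y^2*z + 5*y^3 + 3*y*z^2 - x*z - 5*y
reduce: tr(b a^-1 b^6 a) = tr(b^6 a b)*tr(a) - tr(b^6 a b a)   [inverse elimination on a] = x*y^6*z - x^2*y^5 - y^5*z^2 - 4*x*y^4*z + 4*x^2*y^3 + y^5 + 4*y^3*z^2 + 3*x*y^2*z - 3*x^2*y - 5*y^3 - 3*y*z^2 + 5*y
tr(a^-1 b a^-1 b^6) = tr(b a^-1 b^6)*tr(a) - tr(b a^-1 b^6 a)   [inverse elimination on a] = x^2*y^7 - 2*x*y^6*z - 5*x^2*y^5 + y^5*z^2 + 9*x*y^4*z + 6*x^2*y^3 - y^5 - 4*y^3*z^2 - 9*x*y^2*z - x^2*y + 5*y^3 + 3*y*z^2 + x*z - 5*y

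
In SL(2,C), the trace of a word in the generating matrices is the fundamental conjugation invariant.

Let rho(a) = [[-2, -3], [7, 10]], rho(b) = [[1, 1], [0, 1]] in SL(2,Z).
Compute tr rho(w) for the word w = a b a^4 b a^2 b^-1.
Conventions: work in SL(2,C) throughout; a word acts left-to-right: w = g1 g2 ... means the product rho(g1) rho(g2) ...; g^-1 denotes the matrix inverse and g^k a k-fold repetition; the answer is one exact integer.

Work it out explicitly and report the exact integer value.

702129

rho(a) = [[-2, -3], [7, 10]]
... * rho(b) = [[1, 1], [0, 1]]  ->  [[-2, -5], [7, 17]]
... * rho(a) = [[-2, -3], [7, 10]]  ->  [[-31, -44], [105, 149]]
... * rho(a) = [[-2, -3], [7, 10]]  ->  [[-246, -347], [833, 1175]]
... * rho(a) = [[-2, -3], [7, 10]]  ->  [[-1937, -2732], [6559, 9251]]
... * rho(a) = [[-2, -3], [7, 10]]  ->  [[-15250, -21509], [51639, 72833]]
... * rho(b) = [[1, 1], [0, 1]]  ->  [[-15250, -36759], [51639, 124472]]
... * rho(a) = [[-2, -3], [7, 10]]  ->  [[-226813, -321840], [768026, 1089803]]
... * rho(a) = [[-2, -3], [7, 10]]  ->  [[-1799254, -2537961], [6092569, 8593952]]
... * rho(b^-1) = [[1, -1], [0, 1]]  ->  [[-1799254, -738707], [6092569, 2501383]]
tr = -1799254 + 2501383 = 702129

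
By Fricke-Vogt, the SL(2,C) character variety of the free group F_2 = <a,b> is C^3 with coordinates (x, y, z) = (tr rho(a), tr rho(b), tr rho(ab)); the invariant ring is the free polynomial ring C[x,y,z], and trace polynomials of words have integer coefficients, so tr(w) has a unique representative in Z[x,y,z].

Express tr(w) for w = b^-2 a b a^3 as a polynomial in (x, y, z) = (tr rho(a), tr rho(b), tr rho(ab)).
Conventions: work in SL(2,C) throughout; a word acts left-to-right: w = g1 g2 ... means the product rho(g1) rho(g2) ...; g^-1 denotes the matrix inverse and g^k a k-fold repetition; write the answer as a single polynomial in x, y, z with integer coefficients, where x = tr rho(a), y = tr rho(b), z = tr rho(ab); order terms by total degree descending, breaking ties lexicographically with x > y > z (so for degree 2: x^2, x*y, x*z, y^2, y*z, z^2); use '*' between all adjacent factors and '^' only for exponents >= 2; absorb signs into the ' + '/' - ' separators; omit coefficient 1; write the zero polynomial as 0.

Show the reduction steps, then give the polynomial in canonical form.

tr(b a^2) = tr(a) tr(b a) - tr(b)   [square of a] = x*z - y
tr(b a^3) = tr(a) tr(b a^2) - tr(b a)   [square of a] = x^2*z - x*y - z
tr(a b a^3) = tr(a) tr(b a^3) - tr(b a^2)   [square of a] = x^3*z - x^2*y - 2*x*z + y
tr(b a b a) = tr(b a) tr(b a) - tr(1)   [split at a repeated b] = z^2 - 2
tr(b a b) = tr(b) tr(a b) - tr(a)   [square of b] = y*z - x
tr(b a b a^2) = tr(a) tr(b a b a) - tr(b a b)   [square of a] = x*z^2 - y*z - x
tr(a b a^3 b) = tr(a) tr(b a b a^2) - tr(b a b a)   [square of a] = x^2*z^2 - x*y*z - x^2 - z^2 + 2
tr(b^-1 a b a^3) = tr(a b a^3) tr(b) - tr(a b a^3 b)   [inverse elimination on b] = x^3*y*z - x^2*y^2 - x^2*z^2 - x*y*z + x^2 + y^2 + z^2 - 2
tr(b^-2 a b a^3) = tr(b^-1 a b a^3) tr(b) - tr(b^-1 a b a^3 b)   [inverse elimination on b] = x^3*y^2*z - x^2*y^3 - x^2*y*z^2 - x^3*z - x*y^2*z + 2*x^2*y + y^3 + y*z^2 + 2*x*z - 3*y

x^3*y^2*z - x^2*y^3 - x^2*y*z^2 - x^3*z - x*y^2*z + 2*x^2*y + y^3 + y*z^2 + 2*x*z - 3*y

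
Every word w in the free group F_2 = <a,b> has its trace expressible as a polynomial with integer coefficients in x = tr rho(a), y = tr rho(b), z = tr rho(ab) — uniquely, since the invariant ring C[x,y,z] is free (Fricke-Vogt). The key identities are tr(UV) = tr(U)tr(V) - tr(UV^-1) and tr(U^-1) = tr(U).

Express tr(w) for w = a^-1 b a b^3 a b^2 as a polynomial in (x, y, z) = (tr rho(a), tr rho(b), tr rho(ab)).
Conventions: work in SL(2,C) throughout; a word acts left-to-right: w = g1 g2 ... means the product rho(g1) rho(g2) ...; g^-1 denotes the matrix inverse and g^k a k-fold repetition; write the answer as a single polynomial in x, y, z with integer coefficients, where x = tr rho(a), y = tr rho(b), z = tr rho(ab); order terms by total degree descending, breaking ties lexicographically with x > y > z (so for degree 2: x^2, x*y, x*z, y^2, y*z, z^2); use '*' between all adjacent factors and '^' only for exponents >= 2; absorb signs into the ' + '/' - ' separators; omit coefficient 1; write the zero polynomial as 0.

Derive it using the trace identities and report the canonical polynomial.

x*y^4*z^2 - 2*x^2*y^3*z - y^3*z^3 + x^3*y^2 + x^2*y*z + y^3*z + y*z^3 - x*y^2 - y*z - x

use: tr(a b a b) = tr(b a) * tr(b a) - tr(1)   [split at a repeated b] = z^2 - 2
use: tr(a b a) = tr(a) * tr(b a) - tr(b)   [square of a] = x*z - y
apply: tr(a b^2 a b) = tr(b) * tr(a b a b) - tr(a b a)   [square of b] = y*z^2 - x*z - y
tr(b^2 a) = tr(b) * tr(a b) - tr(a)   [square of b] = y*z - x
apply: tr(b^2) = tr(b) * tr(b) - tr(1)   [square of b] = y^2 - 2
use: tr(a b^2 a) = tr(a) * tr(b^2 a) - tr(b^2)   [square of a] = x*y*z - x^2 - y^2 + 2
tr(a b^2 a b^2) = tr(b) * tr(a b^2 a b) - tr(a b^2 a)   [square of b] = y^2*z^2 - 2*x*y*z + x^2 - 2
use: tr(a b^3 a b^2) = tr(b) * tr(a b^2 a b^2) - tr(a b^2 a b)   [square of b] = y^3*z^2 - 2*x*y^2*z + x^2*y - y*z^2 + x*z - y
apply: tr(a b^3 a b) = tr(b) * tr(b a b a b) - tr(b a b a)   [square of b] = y^2*z^2 - x*y*z - y^2 - z^2 + 2
apply: tr(b a b^3 a b^2) = tr(b) * tr(a b^3 a b^2) - tr(a b^3 a b)   [square of b] = y^4*z^2 - 2*x*y^3*z + x^2*y^2 - 2*y^2*z^2 + 2*x*y*z + z^2 - 2
apply: tr(a b a b a b) = tr(b a) * tr(b a b a) - tr(b^-1 a^-1)   [split at a repeated b] = z^3 - 3*z
use: tr(a b a b a) = tr(a) * tr(b a b a) - tr(b a b)   [square of a] = x*z^2 - y*z - x
apply: tr(a b^2 a b a b) = tr(b) * tr(a b a b a b) - tr(a b a b a)   [square of b] = y*z^3 - x*z^2 - 2*y*z + x
tr(a b a^2) = tr(a) * tr(b a^2) - tr(b a)   [square of a] = x^2*z - x*y - z
tr(a b^2 a b a) = tr(b) * tr(a b a^2 b) - tr(a b a^2)   [square of b] = x*y*z^2 - x^2*z - y^2*z + z
tr(b a b^2 a b a b) = tr(b) * tr(a b^2 a b a b) - tr(a b^2 a b a)   [square of b] = y^2*z^3 - 2*x*y*z^2 + x^2*z - y^2*z + x*y - z
tr(b a b^3 a b^2 a) = tr(b) * tr(b a b^2 a b a b) - tr(b a b^2 a b a)   [square of b] = y^3*z^3 - 2*x*y^2*z^2 + x^2*y*z - y^3*z - y*z^3 + x*y^2 + x*z^2 + y*z - x
tr(a^-1 b a b^3 a b^2) = tr(b a b^3 a b^2) * tr(a) - tr(b a b^3 a b^2 a)   [inverse elimination on a] = x*y^4*z^2 - 2*x^2*y^3*z - y^3*z^3 + x^3*y^2 + x^2*y*z + y^3*z + y*z^3 - x*y^2 - y*z - x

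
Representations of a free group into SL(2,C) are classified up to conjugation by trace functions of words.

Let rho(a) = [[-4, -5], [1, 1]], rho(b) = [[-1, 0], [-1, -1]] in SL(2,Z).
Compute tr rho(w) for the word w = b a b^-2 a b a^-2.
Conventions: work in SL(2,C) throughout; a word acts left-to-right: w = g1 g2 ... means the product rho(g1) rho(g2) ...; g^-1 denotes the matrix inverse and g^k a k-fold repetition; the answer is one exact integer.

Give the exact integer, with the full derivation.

627

rho(b) = [[-1, 0], [-1, -1]]
... * rho(a) = [[-4, -5], [1, 1]]  ->  [[4, 5], [3, 4]]
... * rho(b^-1) = [[-1, 0], [1, -1]]  ->  [[1, -5], [1, -4]]
... * rho(b^-1) = [[-1, 0], [1, -1]]  ->  [[-6, 5], [-5, 4]]
... * rho(a) = [[-4, -5], [1, 1]]  ->  [[29, 35], [24, 29]]
... * rho(b) = [[-1, 0], [-1, -1]]  ->  [[-64, -35], [-53, -29]]
... * rho(a^-1) = [[1, 5], [-1, -4]]  ->  [[-29, -180], [-24, -149]]
... * rho(a^-1) = [[1, 5], [-1, -4]]  ->  [[151, 575], [125, 476]]
tr = 151 + 476 = 627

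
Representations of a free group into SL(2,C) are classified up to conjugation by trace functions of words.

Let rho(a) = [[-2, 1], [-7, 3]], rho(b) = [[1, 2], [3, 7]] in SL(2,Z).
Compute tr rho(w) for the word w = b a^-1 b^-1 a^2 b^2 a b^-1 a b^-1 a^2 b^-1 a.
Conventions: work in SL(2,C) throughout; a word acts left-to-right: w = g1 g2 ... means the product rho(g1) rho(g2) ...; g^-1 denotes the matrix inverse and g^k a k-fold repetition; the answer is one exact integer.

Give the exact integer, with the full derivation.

rho(b) = [[1, 2], [3, 7]]
... * rho(a^-1) = [[3, -1], [7, -2]]  ->  [[17, -5], [58, -17]]
... * rho(b^-1) = [[7, -2], [-3, 1]]  ->  [[134, -39], [457, -133]]
... * rho(a) = [[-2, 1], [-7, 3]]  ->  [[5, 17], [17, 58]]
... * rho(a) = [[-2, 1], [-7, 3]]  ->  [[-129, 56], [-440, 191]]
... * rho(b) = [[1, 2], [3, 7]]  ->  [[39, 134], [133, 457]]
... * rho(b) = [[1, 2], [3, 7]]  ->  [[441, 1016], [1504, 3465]]
... * rho(a) = [[-2, 1], [-7, 3]]  ->  [[-7994, 3489], [-27263, 11899]]
... * rho(b^-1) = [[7, -2], [-3, 1]]  ->  [[-66425, 19477], [-226538, 66425]]
... * rho(a) = [[-2, 1], [-7, 3]]  ->  [[-3489, -7994], [-11899, -27263]]
... * rho(b^-1) = [[7, -2], [-3, 1]]  ->  [[-441, -1016], [-1504, -3465]]
... * rho(a) = [[-2, 1], [-7, 3]]  ->  [[7994, -3489], [27263, -11899]]
... * rho(a) = [[-2, 1], [-7, 3]]  ->  [[8435, -2473], [28767, -8434]]
... * rho(b^-1) = [[7, -2], [-3, 1]]  ->  [[66464, -19343], [226671, -65968]]
... * rho(a) = [[-2, 1], [-7, 3]]  ->  [[2473, 8435], [8434, 28767]]
tr = 2473 + 28767 = 31240

31240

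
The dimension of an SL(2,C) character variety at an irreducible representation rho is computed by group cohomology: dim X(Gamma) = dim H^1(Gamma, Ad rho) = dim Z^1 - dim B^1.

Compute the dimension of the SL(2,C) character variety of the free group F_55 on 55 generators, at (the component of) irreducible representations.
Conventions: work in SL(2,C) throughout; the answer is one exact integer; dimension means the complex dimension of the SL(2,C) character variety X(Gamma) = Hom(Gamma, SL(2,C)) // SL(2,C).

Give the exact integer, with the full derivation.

162

The free group F_55: 55 generators, no relators.
Z^1(Gamma, Ad rho) = (sl_2)^55: a cocycle is a free choice of one sl_2 vector per generator, so dim Z^1 = 3*55 = 165.
At an irreducible rho the centralizer of the image in sl_2 is 0, so the coboundary map sl_2 -> Z^1 is injective: dim B^1 = 3.
dim X = dim H^1 = dim Z^1 - dim B^1 = 165 - 3 = 162.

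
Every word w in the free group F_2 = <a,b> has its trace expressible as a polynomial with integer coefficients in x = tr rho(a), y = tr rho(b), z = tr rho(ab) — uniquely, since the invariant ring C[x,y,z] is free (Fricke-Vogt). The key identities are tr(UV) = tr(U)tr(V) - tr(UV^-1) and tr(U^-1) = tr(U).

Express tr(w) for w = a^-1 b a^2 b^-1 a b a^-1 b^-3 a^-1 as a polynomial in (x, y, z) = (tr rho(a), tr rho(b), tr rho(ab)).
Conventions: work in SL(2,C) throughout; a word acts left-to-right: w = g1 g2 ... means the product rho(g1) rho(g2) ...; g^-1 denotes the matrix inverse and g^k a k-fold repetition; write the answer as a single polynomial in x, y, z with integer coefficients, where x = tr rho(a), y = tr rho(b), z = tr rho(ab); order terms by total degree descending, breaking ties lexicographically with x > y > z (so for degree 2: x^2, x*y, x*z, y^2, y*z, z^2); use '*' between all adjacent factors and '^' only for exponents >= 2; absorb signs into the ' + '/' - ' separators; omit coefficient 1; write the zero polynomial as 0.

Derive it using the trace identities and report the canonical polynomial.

tr(a^2) = tr(a) * tr(a) - tr(1) = x^2 - 2
tr(a^3) = tr(a) * tr(a^2) - tr(a) = x^3 - 3*x
next, tr(b a^2) = tr(a) * tr(b a) - tr(b) = x*z - y
and tr(a^3 b) = tr(a) * tr(b a^2) - tr(b a) = x^2*z - x*y - z
next, tr(a^3 b^-1) = tr(a^3) * tr(b) - tr(a^3 b) = x^3*y - x^2*z - 2*x*y + z
next, tr(a b a^3) = tr(a) * tr(b a^3) - tr(b a^2) = x^3*z - x^2*y - 2*x*z + y
tr(b a b a) = tr(b a) * tr(b a) - tr(1) = z^2 - 2
next, tr(b a b) = tr(b) * tr(a b) - tr(a) = y*z - x
and tr(b a b a^2) = tr(a) * tr(b a b a) - tr(b a b) = x*z^2 - y*z - x
tr(a b a^3 b) = tr(a) * tr(b a b a^2) - tr(b a b a) = x^2*z^2 - x*y*z - x^2 - z^2 + 2
and tr(b^-1 a b a^3) = tr(a b a^3) * tr(b) - tr(a b a^3 b) = x^3*y*z - x^2*y^2 - x^2*z^2 - x*y*z + x^2 + y^2 + z^2 - 2
next, tr(b a^3 b^-2 a) = tr(b^-1 a b a^3) * tr(b) - tr(b^-1 a b a^3 b) = x^3*y^2*z - x^2*y^3 - x^2*y*z^2 - x^3*z - x*y^2*z + 2*x^2*y + y^3 + y*z^2 + 2*x*z - 3*y
next, tr(a^-1 b a^3 b^-2) = tr(b a^3 b^-2) * tr(a) - tr(b a^3 b^-2 a) = -x^3*y^2*z + x^4*y + x^2*y^3 + x^2*y*z^2 + x*y^2*z - 4*x^2*y - y^3 - y*z^2 - x*z + 3*y
tr(a b^-2 a^-2 b a^2) = tr(a^-1 b a^3 b^-2) * tr(a) - tr(a^-1 b a^3 b^-2 a) = -x^4*y^2*z + x^5*y + x^3*y^3 + x^3*y*z^2 + x^2*y^2*z - 5*x^3*y - x*y^3 - x*y*z^2 + 5*x*y - z
and tr(b a^2 b) = tr(b) * tr(a^2 b) - tr(a^2) = x*y*z - x^2 - y^2 + 2
tr(b a^2 b a b) = tr(b) * tr(a^2 b a b) - tr(a^2 b a) = x*y*z^2 - x^2*z - y^2*z + z
tr(b a b a b a) = tr(a b) * tr(a b a b) - tr(a^-1 b^-1) = z^3 - 3*z
tr(b a b a b) = tr(b) * tr(a b a b) - tr(a b a) = y*z^2 - x*z - y
and tr(b a^2 b a b a) = tr(a) * tr(b a b a b a) - tr(b a b a b) = x*z^3 - y*z^2 - 2*x*z + y
tr(a^-1 b a^2 b a b) = tr(b a^2 b a b) * tr(a) - tr(b a^2 b a b a) = x^2*y*z^2 - x^3*z - x*y^2*z - x*z^3 + y*z^2 + 3*x*z - y
and tr(b^-1 a^-1 b a^2 b a) = tr(a^-1 b a^2 b a) * tr(b) - tr(a^-1 b a^2 b a b) = -x^2*y*z^2 + x^3*z + 2*x*y^2*z + x*z^3 - x^2*y - y^3 - y*z^2 - 3*x*z + 3*y
tr(a^-1 b a^2 b a b^-2) = tr(b^-1 a^-1 b a^2 b a) * tr(b) - tr(b^-1 a^-1 b a^2 b a b) = -x^2*y^2*z^2 + x^3*y*z + 2*x*y^3*z + x*y*z^3 - x^2*y^2 - y^4 - y^2*z^2 - 4*x*y*z + x^2 + 4*y^2 - 2
next, tr(a^2 b a b^-1) = tr(a^2 b a) * tr(b) - tr(a^2 b a b) = x^2*y*z - x*y^2 - x*z^2 + x
and tr(a b^-2 a^-2 b a^2 b) = tr(a^-1 b a^2 b a b^-2) * tr(a) - tr(a^-1 b a^2 b a b^-2 a) = -x^3*y^2*z^2 + x^4*y*z + 2*x^2*y^3*z + x^2*y*z^3 - x^3*y^2 - x*y^4 - x*y^2*z^2 - 5*x^2*y*z + x^3 + 5*x*y^2 + x*z^2 - 3*x
tr(b^-2 a^-2 b a^2 b^-1 a) = tr(a b^-2 a^-2 b a^2) * tr(b) - tr(a b^-2 a^-2 b a^2 b) = -x^4*y^3*z + x^5*y^2 + x^3*y^4 + 2*x^3*y^2*z^2 - x^4*y*z - x^2*y^3*z - x^2*y*z^3 - 4*x^3*y^2 + 5*x^2*y*z - x^3 - x*z^2 - y*z + 3*x
tr(b a^3 b) = tr(b) * tr(a^3 b) - tr(a^3) = x^2*y*z - x^3 - x*y^2 - y*z + 3*x
and tr(b a^3 b a b) = tr(a) * tr(a b a b^2 a) - tr(a b a b^2) = x^2*y*z^2 - x^3*z - x*y^2*z - y*z^2 + 2*x*z + y
tr(b a^3 b a b a) = tr(a) * tr(a b a b a b a) - tr(a b a b a b) = x^2*z^3 - x*y*z^2 - 2*x^2*z - z^3 + x*y + 3*z
next, tr(a^-1 b a^3 b a b) = tr(b a^3 b a b) * tr(a) - tr(b a^3 b a b a) = x^3*y*z^2 - x^4*z - x^2*y^2*z - x^2*z^3 + 4*x^2*z + z^3 - 3*z
tr(b a^3 b a b^-1 a^-1) = tr(a^-1 b a^3 b a) * tr(b) - tr(a^-1 b a^3 b a b) = -x^3*y*z^2 + x^4*z + 2*x^2*y^2*z + x^2*z^3 - x^3*y - x*y^3 - 4*x^2*z - y^2*z - z^3 + 3*x*y + 3*z
and tr(a b a b^-1 a^-2 b a^2) = tr(b a^3 b a b^-1 a^-1) * tr(a) - tr(b a^3 b a b^-1) = -x^4*y*z^2 + x^5*z + 2*x^3*y^2*z + x^3*z^3 - x^4*y - x^2*y^3 - 5*x^3*z - x*y^2*z - x*z^3 + 4*x^2*y + 5*x*z - y
tr(b a^2 b a b a b) = tr(b) * tr(a^2 b a b a b) - tr(a^2 b a b a) = x*y*z^3 - x^2*z^2 - y^2*z^2 - x*y*z + x^2 + y^2 + z^2 - 2
and tr(b a b a b a b a) = tr(a b a b a b) * tr(a b) - tr(b a b a) = z^4 - 4*z^2 + 2
and tr(b a b a b a b) = tr(b) * tr(a b a b a b) - tr(a b a b a) = y*z^3 - x*z^2 - 2*y*z + x
tr(b a^2 b a b a b a) = tr(a) * tr(b a b a b a b a) - tr(b a b a b a b) = x*z^4 - y*z^3 - 3*x*z^2 + 2*y*z + x
tr(b a^2 b a b a b a^-1) = tr(b a^2 b a b a b) * tr(a) - tr(b a^2 b a b a b a) = x^2*y*z^3 - x^3*z^2 - x*y^2*z^2 - x*z^4 - x^2*y*z + y*z^3 + x^3 + x*y^2 + 4*x*z^2 - 2*y*z - 3*x
next, tr(a^-2 b a^2 b a b a b) = tr(b a^2 b a b a b a^-1) * tr(a) - tr(b a^2 b a b a b) = x^3*y*z^3 - x^4*z^2 - x^2*y^2*z^2 - x^2*z^4 - x^3*y*z + x^4 + x^2*y^2 + 5*x^2*z^2 + y^2*z^2 - x*y*z - 4*x^2 - y^2 - z^2 + 2
next, tr(a b a b^-1 a^-2 b a^2 b) = tr(a^-2 b a^2 b a b a) * tr(b) - tr(a^-2 b a^2 b a b a b) = -x^3*y*z^3 + x^4*z^2 + 2*x^2*y^2*z^2 + x^2*z^4 - x*y^3*z - x*y*z^3 - x^4 - x^2*y^2 - 5*x^2*z^2 + 4*x*y*z + 4*x^2 + z^2 - 2
tr(b^-1 a^-2 b a^2 b^-1 a b a) = tr(a b a b^-1 a^-2 b a^2) * tr(b) - tr(a b a b^-1 a^-2 b a^2 b) = -x^4*y^2*z^2 + x^5*y*z + 2*x^3*y^3*z + 2*x^3*y*z^3 - x^4*y^2 - x^4*z^2 - x^2*y^4 - 2*x^2*y^2*z^2 - x^2*z^4 - 5*x^3*y*z + x^4 + 5*x^2*y^2 + 5*x^2*z^2 + x*y*z - 4*x^2 - y^2 - z^2 + 2
tr(b a^2 b^-1 a b) = tr(a b^2 a^2) * tr(b) - tr(a b^2 a^2 b) = x^2*y^2*z - x^3*y - x*y^3 - x*y*z^2 + x^2*z + 3*x*y - z
tr(b a^2 b^-1 a b a) = tr(a b a b a^2) * tr(b) - tr(a b a b a^2 b) = x^2*y*z^2 - x*y^2*z - x*z^3 - x^2*y + 2*x*z + y
tr(a^-1 b a^2 b^-1 a b) = tr(b a^2 b^-1 a b) * tr(a) - tr(b a^2 b^-1 a b a) = x^3*y^2*z - x^4*y - x^2*y^3 - 2*x^2*y*z^2 + x^3*z + x*y^2*z + x*z^3 + 4*x^2*y - 3*x*z - y
tr(a^-2 b a^2 b^-1 a b a b^-2) = tr(b^-1 a^-2 b a^2 b^-1 a b a) * tr(b) - tr(b^-1 a^-2 b a^2 b^-1 a b a b) = -x^4*y^3*z^2 + x^5*y^2*z + 2*x^3*y^4*z + 2*x^3*y^2*z^3 - x^4*y^3 - x^4*y*z^2 - x^2*y^5 - 2*x^2*y^3*z^2 - x^2*y*z^4 - 6*x^3*y^2*z + 2*x^4*y + 6*x^2*y^3 + 7*x^2*y*z^2 - x^3*z - x*z^3 - 8*x^2*y - y^3 - y*z^2 + 3*x*z + 3*y
tr(b^-3 a^-2 b a^2 b^-1 a b a) = tr(a^-2 b a^2 b^-1 a b a b^-2) * tr(b) - tr(a^-2 b a^2 b^-1 a b a b^-1) = -x^4*y^4*z^2 + x^5*y^3*z + 2*x^3*y^5*z + 2*x^3*y^3*z^3 - x^4*y^4 - x^2*y^6 - 2*x^2*y^4*z^2 - x^2*y^2*z^4 - x^5*y*z - 8*x^3*y^3*z - 2*x^3*y*z^3 + 3*x^4*y^2 + x^4*z^2 + 7*x^2*y^4 + 9*x^2*y^2*z^2 + x^2*z^4 + 4*x^3*y*z - x*y*z^3 - x^4 - 13*x^2*y^2 - 5*x^2*z^2 - y^4 - y^2*z^2 + 2*x*y*z + 4*x^2 + 4*y^2 + z^2 - 2
tr(a^-1 b a^2 b^-1 a b a^-1 b^-3 a^-1) = tr(b^-3 a^-2 b a^2 b^-1 a b) * tr(a) - tr(b^-3 a^-2 b a^2 b^-1 a b a) = x^4*y^4*z^2 - 2*x^5*y^3*z - 2*x^3*y^5*z - 2*x^3*y^3*z^3 + x^6*y^2 + 2*x^4*y^4 + 2*x^4*y^2*z^2 + x^2*y^6 + 2*x^2*y^4*z^2 + x^2*y^2*z^4 + 7*x^3*y^3*z + x^3*y*z^3 - 7*x^4*y^2 - x^4*z^2 - 7*x^2*y^4 - 9*x^2*y^2*z^2 - x^2*z^4 + x^3*y*z + x*y*z^3 + 13*x^2*y^2 + 4*x^2*z^2 + y^4 + y^2*z^2 - 3*x*y*z - x^2 - 4*y^2 - z^2 + 2

x^4*y^4*z^2 - 2*x^5*y^3*z - 2*x^3*y^5*z - 2*x^3*y^3*z^3 + x^6*y^2 + 2*x^4*y^4 + 2*x^4*y^2*z^2 + x^2*y^6 + 2*x^2*y^4*z^2 + x^2*y^2*z^4 + 7*x^3*y^3*z + x^3*y*z^3 - 7*x^4*y^2 - x^4*z^2 - 7*x^2*y^4 - 9*x^2*y^2*z^2 - x^2*z^4 + x^3*y*z + x*y*z^3 + 13*x^2*y^2 + 4*x^2*z^2 + y^4 + y^2*z^2 - 3*x*y*z - x^2 - 4*y^2 - z^2 + 2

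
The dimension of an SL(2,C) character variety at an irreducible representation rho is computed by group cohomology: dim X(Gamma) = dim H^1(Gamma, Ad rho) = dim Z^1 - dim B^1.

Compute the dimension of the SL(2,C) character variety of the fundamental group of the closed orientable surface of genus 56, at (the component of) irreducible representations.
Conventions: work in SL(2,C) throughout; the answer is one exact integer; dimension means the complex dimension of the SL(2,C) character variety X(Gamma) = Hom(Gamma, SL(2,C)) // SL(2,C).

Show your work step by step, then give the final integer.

330

pi_1 of the closed genus-56 surface has 112 generators bound by the single product-of-commutators relator.
A cocycle assigns one sl_2 vector per generator subject to the relator condition d_2(z) = 0: dim of the unconstrained space is 3*2g = 336.
At an irreducible rho, H^2 = coker(d_2) vanishes (Poincare duality: H^2 is dual to H^0 = invariants = 0), so d_2 is surjective onto sl_2 and dim Z^1 = 336 - 3 = 333.
Coboundaries contribute dim B^1 = 3 (injective at irreducible rho).
dim H^1 = 333 - 3 = 330 = dim X.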